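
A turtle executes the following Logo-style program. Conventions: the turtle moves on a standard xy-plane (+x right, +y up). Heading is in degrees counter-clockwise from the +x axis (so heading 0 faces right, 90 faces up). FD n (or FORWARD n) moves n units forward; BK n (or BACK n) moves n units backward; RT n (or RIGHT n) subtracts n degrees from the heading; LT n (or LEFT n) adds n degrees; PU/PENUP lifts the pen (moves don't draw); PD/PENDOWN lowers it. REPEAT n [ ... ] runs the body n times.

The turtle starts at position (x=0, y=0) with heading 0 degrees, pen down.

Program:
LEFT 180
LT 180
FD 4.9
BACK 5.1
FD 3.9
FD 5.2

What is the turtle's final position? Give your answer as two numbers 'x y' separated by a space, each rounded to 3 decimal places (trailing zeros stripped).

Answer: 8.9 0

Derivation:
Executing turtle program step by step:
Start: pos=(0,0), heading=0, pen down
LT 180: heading 0 -> 180
LT 180: heading 180 -> 0
FD 4.9: (0,0) -> (4.9,0) [heading=0, draw]
BK 5.1: (4.9,0) -> (-0.2,0) [heading=0, draw]
FD 3.9: (-0.2,0) -> (3.7,0) [heading=0, draw]
FD 5.2: (3.7,0) -> (8.9,0) [heading=0, draw]
Final: pos=(8.9,0), heading=0, 4 segment(s) drawn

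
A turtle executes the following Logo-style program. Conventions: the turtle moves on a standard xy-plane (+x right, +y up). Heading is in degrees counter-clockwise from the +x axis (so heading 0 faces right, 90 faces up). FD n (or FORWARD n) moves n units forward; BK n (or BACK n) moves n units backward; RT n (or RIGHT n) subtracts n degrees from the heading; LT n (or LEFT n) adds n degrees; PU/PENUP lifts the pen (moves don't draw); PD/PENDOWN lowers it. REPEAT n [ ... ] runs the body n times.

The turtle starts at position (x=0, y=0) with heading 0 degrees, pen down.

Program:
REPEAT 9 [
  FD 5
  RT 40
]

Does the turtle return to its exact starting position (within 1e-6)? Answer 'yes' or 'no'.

Answer: yes

Derivation:
Executing turtle program step by step:
Start: pos=(0,0), heading=0, pen down
REPEAT 9 [
  -- iteration 1/9 --
  FD 5: (0,0) -> (5,0) [heading=0, draw]
  RT 40: heading 0 -> 320
  -- iteration 2/9 --
  FD 5: (5,0) -> (8.83,-3.214) [heading=320, draw]
  RT 40: heading 320 -> 280
  -- iteration 3/9 --
  FD 5: (8.83,-3.214) -> (9.698,-8.138) [heading=280, draw]
  RT 40: heading 280 -> 240
  -- iteration 4/9 --
  FD 5: (9.698,-8.138) -> (7.198,-12.468) [heading=240, draw]
  RT 40: heading 240 -> 200
  -- iteration 5/9 --
  FD 5: (7.198,-12.468) -> (2.5,-14.178) [heading=200, draw]
  RT 40: heading 200 -> 160
  -- iteration 6/9 --
  FD 5: (2.5,-14.178) -> (-2.198,-12.468) [heading=160, draw]
  RT 40: heading 160 -> 120
  -- iteration 7/9 --
  FD 5: (-2.198,-12.468) -> (-4.698,-8.138) [heading=120, draw]
  RT 40: heading 120 -> 80
  -- iteration 8/9 --
  FD 5: (-4.698,-8.138) -> (-3.83,-3.214) [heading=80, draw]
  RT 40: heading 80 -> 40
  -- iteration 9/9 --
  FD 5: (-3.83,-3.214) -> (0,0) [heading=40, draw]
  RT 40: heading 40 -> 0
]
Final: pos=(0,0), heading=0, 9 segment(s) drawn

Start position: (0, 0)
Final position: (0, 0)
Distance = 0; < 1e-6 -> CLOSED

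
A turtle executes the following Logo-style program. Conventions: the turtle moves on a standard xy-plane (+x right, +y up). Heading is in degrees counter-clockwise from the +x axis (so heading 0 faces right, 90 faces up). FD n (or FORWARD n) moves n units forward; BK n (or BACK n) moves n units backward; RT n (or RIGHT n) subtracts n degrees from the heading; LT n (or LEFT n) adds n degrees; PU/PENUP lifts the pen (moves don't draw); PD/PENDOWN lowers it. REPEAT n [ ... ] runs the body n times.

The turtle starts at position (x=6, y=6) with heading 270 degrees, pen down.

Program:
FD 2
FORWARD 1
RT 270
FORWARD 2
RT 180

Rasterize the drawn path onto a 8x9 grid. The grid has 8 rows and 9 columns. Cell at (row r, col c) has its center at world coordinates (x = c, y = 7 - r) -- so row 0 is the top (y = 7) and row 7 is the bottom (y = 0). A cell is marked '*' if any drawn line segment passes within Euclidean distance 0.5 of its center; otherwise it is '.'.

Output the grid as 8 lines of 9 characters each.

Segment 0: (6,6) -> (6,4)
Segment 1: (6,4) -> (6,3)
Segment 2: (6,3) -> (8,3)

Answer: .........
......*..
......*..
......*..
......***
.........
.........
.........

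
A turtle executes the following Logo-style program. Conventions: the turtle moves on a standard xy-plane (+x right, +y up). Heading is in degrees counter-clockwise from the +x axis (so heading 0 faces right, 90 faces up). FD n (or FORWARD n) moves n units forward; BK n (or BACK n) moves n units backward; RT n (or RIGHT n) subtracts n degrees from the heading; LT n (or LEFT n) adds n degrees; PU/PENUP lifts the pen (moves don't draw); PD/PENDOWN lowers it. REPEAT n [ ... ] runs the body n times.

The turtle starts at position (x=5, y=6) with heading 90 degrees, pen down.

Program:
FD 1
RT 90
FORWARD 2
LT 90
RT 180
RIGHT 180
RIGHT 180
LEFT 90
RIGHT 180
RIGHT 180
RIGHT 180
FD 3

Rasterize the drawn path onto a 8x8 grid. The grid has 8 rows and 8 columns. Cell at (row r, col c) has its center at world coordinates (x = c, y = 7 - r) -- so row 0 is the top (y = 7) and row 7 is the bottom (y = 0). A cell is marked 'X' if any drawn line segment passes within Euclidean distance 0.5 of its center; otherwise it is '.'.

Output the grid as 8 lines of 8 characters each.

Segment 0: (5,6) -> (5,7)
Segment 1: (5,7) -> (7,7)
Segment 2: (7,7) -> (4,7)

Answer: ....XXXX
.....X..
........
........
........
........
........
........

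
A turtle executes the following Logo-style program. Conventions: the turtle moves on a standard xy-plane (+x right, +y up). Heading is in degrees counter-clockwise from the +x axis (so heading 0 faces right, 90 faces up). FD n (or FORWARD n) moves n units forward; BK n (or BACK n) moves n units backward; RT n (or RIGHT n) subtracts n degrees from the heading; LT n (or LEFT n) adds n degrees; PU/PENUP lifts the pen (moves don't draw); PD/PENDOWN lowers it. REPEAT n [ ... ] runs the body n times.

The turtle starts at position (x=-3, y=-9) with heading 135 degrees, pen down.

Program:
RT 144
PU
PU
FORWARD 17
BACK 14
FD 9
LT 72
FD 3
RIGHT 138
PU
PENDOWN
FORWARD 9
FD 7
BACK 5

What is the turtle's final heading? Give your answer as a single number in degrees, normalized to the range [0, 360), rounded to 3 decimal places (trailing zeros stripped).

Executing turtle program step by step:
Start: pos=(-3,-9), heading=135, pen down
RT 144: heading 135 -> 351
PU: pen up
PU: pen up
FD 17: (-3,-9) -> (13.791,-11.659) [heading=351, move]
BK 14: (13.791,-11.659) -> (-0.037,-9.469) [heading=351, move]
FD 9: (-0.037,-9.469) -> (8.852,-10.877) [heading=351, move]
LT 72: heading 351 -> 63
FD 3: (8.852,-10.877) -> (10.214,-8.204) [heading=63, move]
RT 138: heading 63 -> 285
PU: pen up
PD: pen down
FD 9: (10.214,-8.204) -> (12.544,-16.898) [heading=285, draw]
FD 7: (12.544,-16.898) -> (14.355,-23.659) [heading=285, draw]
BK 5: (14.355,-23.659) -> (13.061,-18.829) [heading=285, draw]
Final: pos=(13.061,-18.829), heading=285, 3 segment(s) drawn

Answer: 285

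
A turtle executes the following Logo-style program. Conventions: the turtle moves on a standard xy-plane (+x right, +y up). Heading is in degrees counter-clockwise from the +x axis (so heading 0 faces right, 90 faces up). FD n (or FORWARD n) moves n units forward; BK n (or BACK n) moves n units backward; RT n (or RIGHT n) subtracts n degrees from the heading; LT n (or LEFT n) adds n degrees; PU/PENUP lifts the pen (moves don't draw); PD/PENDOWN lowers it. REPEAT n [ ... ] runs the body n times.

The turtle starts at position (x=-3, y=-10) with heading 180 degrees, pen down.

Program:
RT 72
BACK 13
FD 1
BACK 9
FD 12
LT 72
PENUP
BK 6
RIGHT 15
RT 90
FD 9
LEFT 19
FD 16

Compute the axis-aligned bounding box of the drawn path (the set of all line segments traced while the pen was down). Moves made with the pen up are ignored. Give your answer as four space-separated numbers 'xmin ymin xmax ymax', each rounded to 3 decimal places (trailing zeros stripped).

Answer: -3 -29.972 3.489 -10

Derivation:
Executing turtle program step by step:
Start: pos=(-3,-10), heading=180, pen down
RT 72: heading 180 -> 108
BK 13: (-3,-10) -> (1.017,-22.364) [heading=108, draw]
FD 1: (1.017,-22.364) -> (0.708,-21.413) [heading=108, draw]
BK 9: (0.708,-21.413) -> (3.489,-29.972) [heading=108, draw]
FD 12: (3.489,-29.972) -> (-0.219,-18.56) [heading=108, draw]
LT 72: heading 108 -> 180
PU: pen up
BK 6: (-0.219,-18.56) -> (5.781,-18.56) [heading=180, move]
RT 15: heading 180 -> 165
RT 90: heading 165 -> 75
FD 9: (5.781,-18.56) -> (8.111,-9.866) [heading=75, move]
LT 19: heading 75 -> 94
FD 16: (8.111,-9.866) -> (6.994,6.095) [heading=94, move]
Final: pos=(6.994,6.095), heading=94, 4 segment(s) drawn

Segment endpoints: x in {-3, -0.219, 0.708, 1.017, 3.489}, y in {-29.972, -22.364, -21.413, -18.56, -10}
xmin=-3, ymin=-29.972, xmax=3.489, ymax=-10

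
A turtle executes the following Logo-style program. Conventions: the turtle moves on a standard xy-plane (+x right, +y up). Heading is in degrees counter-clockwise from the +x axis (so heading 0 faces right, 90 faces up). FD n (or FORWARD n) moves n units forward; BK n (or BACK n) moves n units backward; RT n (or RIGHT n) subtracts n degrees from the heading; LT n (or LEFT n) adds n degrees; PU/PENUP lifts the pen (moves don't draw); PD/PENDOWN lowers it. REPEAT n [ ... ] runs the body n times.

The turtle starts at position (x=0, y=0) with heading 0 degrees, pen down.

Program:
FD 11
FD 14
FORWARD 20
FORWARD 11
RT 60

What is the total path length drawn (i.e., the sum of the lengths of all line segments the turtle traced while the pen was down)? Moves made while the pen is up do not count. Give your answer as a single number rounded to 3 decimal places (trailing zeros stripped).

Executing turtle program step by step:
Start: pos=(0,0), heading=0, pen down
FD 11: (0,0) -> (11,0) [heading=0, draw]
FD 14: (11,0) -> (25,0) [heading=0, draw]
FD 20: (25,0) -> (45,0) [heading=0, draw]
FD 11: (45,0) -> (56,0) [heading=0, draw]
RT 60: heading 0 -> 300
Final: pos=(56,0), heading=300, 4 segment(s) drawn

Segment lengths:
  seg 1: (0,0) -> (11,0), length = 11
  seg 2: (11,0) -> (25,0), length = 14
  seg 3: (25,0) -> (45,0), length = 20
  seg 4: (45,0) -> (56,0), length = 11
Total = 56

Answer: 56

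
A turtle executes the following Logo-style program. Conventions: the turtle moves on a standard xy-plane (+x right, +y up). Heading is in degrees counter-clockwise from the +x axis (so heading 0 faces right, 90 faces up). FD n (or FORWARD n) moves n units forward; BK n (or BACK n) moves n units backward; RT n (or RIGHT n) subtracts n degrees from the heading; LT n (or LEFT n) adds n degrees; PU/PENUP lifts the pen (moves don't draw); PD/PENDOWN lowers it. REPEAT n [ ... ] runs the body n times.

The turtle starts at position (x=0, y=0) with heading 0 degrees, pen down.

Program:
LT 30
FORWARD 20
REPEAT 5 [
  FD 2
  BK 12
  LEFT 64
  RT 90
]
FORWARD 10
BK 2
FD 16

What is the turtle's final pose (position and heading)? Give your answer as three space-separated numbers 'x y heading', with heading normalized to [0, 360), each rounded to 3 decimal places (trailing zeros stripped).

Executing turtle program step by step:
Start: pos=(0,0), heading=0, pen down
LT 30: heading 0 -> 30
FD 20: (0,0) -> (17.321,10) [heading=30, draw]
REPEAT 5 [
  -- iteration 1/5 --
  FD 2: (17.321,10) -> (19.053,11) [heading=30, draw]
  BK 12: (19.053,11) -> (8.66,5) [heading=30, draw]
  LT 64: heading 30 -> 94
  RT 90: heading 94 -> 4
  -- iteration 2/5 --
  FD 2: (8.66,5) -> (10.655,5.14) [heading=4, draw]
  BK 12: (10.655,5.14) -> (-1.315,4.302) [heading=4, draw]
  LT 64: heading 4 -> 68
  RT 90: heading 68 -> 338
  -- iteration 3/5 --
  FD 2: (-1.315,4.302) -> (0.539,3.553) [heading=338, draw]
  BK 12: (0.539,3.553) -> (-10.587,8.049) [heading=338, draw]
  LT 64: heading 338 -> 42
  RT 90: heading 42 -> 312
  -- iteration 4/5 --
  FD 2: (-10.587,8.049) -> (-9.249,6.562) [heading=312, draw]
  BK 12: (-9.249,6.562) -> (-17.279,15.48) [heading=312, draw]
  LT 64: heading 312 -> 16
  RT 90: heading 16 -> 286
  -- iteration 5/5 --
  FD 2: (-17.279,15.48) -> (-16.727,13.557) [heading=286, draw]
  BK 12: (-16.727,13.557) -> (-20.035,25.093) [heading=286, draw]
  LT 64: heading 286 -> 350
  RT 90: heading 350 -> 260
]
FD 10: (-20.035,25.093) -> (-21.771,15.244) [heading=260, draw]
BK 2: (-21.771,15.244) -> (-21.424,17.214) [heading=260, draw]
FD 16: (-21.424,17.214) -> (-24.202,1.457) [heading=260, draw]
Final: pos=(-24.202,1.457), heading=260, 14 segment(s) drawn

Answer: -24.202 1.457 260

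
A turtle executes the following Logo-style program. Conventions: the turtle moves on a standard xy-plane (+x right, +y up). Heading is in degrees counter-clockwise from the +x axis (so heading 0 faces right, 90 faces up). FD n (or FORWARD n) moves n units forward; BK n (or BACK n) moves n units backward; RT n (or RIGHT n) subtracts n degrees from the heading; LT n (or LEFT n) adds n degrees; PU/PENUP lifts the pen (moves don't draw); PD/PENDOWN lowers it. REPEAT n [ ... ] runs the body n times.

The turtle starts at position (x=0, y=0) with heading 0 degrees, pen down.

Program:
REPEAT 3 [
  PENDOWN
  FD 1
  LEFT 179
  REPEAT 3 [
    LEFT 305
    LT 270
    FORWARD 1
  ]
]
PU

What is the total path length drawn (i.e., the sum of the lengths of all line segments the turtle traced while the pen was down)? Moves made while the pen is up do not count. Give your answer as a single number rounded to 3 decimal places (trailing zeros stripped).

Answer: 12

Derivation:
Executing turtle program step by step:
Start: pos=(0,0), heading=0, pen down
REPEAT 3 [
  -- iteration 1/3 --
  PD: pen down
  FD 1: (0,0) -> (1,0) [heading=0, draw]
  LT 179: heading 0 -> 179
  REPEAT 3 [
    -- iteration 1/3 --
    LT 305: heading 179 -> 124
    LT 270: heading 124 -> 34
    FD 1: (1,0) -> (1.829,0.559) [heading=34, draw]
    -- iteration 2/3 --
    LT 305: heading 34 -> 339
    LT 270: heading 339 -> 249
    FD 1: (1.829,0.559) -> (1.471,-0.374) [heading=249, draw]
    -- iteration 3/3 --
    LT 305: heading 249 -> 194
    LT 270: heading 194 -> 104
    FD 1: (1.471,-0.374) -> (1.229,0.596) [heading=104, draw]
  ]
  -- iteration 2/3 --
  PD: pen down
  FD 1: (1.229,0.596) -> (0.987,1.566) [heading=104, draw]
  LT 179: heading 104 -> 283
  REPEAT 3 [
    -- iteration 1/3 --
    LT 305: heading 283 -> 228
    LT 270: heading 228 -> 138
    FD 1: (0.987,1.566) -> (0.244,2.235) [heading=138, draw]
    -- iteration 2/3 --
    LT 305: heading 138 -> 83
    LT 270: heading 83 -> 353
    FD 1: (0.244,2.235) -> (1.236,2.113) [heading=353, draw]
    -- iteration 3/3 --
    LT 305: heading 353 -> 298
    LT 270: heading 298 -> 208
    FD 1: (1.236,2.113) -> (0.353,1.644) [heading=208, draw]
  ]
  -- iteration 3/3 --
  PD: pen down
  FD 1: (0.353,1.644) -> (-0.53,1.175) [heading=208, draw]
  LT 179: heading 208 -> 27
  REPEAT 3 [
    -- iteration 1/3 --
    LT 305: heading 27 -> 332
    LT 270: heading 332 -> 242
    FD 1: (-0.53,1.175) -> (-0.999,0.292) [heading=242, draw]
    -- iteration 2/3 --
    LT 305: heading 242 -> 187
    LT 270: heading 187 -> 97
    FD 1: (-0.999,0.292) -> (-1.121,1.284) [heading=97, draw]
    -- iteration 3/3 --
    LT 305: heading 97 -> 42
    LT 270: heading 42 -> 312
    FD 1: (-1.121,1.284) -> (-0.452,0.541) [heading=312, draw]
  ]
]
PU: pen up
Final: pos=(-0.452,0.541), heading=312, 12 segment(s) drawn

Segment lengths:
  seg 1: (0,0) -> (1,0), length = 1
  seg 2: (1,0) -> (1.829,0.559), length = 1
  seg 3: (1.829,0.559) -> (1.471,-0.374), length = 1
  seg 4: (1.471,-0.374) -> (1.229,0.596), length = 1
  seg 5: (1.229,0.596) -> (0.987,1.566), length = 1
  seg 6: (0.987,1.566) -> (0.244,2.235), length = 1
  seg 7: (0.244,2.235) -> (1.236,2.113), length = 1
  seg 8: (1.236,2.113) -> (0.353,1.644), length = 1
  seg 9: (0.353,1.644) -> (-0.53,1.175), length = 1
  seg 10: (-0.53,1.175) -> (-0.999,0.292), length = 1
  seg 11: (-0.999,0.292) -> (-1.121,1.284), length = 1
  seg 12: (-1.121,1.284) -> (-0.452,0.541), length = 1
Total = 12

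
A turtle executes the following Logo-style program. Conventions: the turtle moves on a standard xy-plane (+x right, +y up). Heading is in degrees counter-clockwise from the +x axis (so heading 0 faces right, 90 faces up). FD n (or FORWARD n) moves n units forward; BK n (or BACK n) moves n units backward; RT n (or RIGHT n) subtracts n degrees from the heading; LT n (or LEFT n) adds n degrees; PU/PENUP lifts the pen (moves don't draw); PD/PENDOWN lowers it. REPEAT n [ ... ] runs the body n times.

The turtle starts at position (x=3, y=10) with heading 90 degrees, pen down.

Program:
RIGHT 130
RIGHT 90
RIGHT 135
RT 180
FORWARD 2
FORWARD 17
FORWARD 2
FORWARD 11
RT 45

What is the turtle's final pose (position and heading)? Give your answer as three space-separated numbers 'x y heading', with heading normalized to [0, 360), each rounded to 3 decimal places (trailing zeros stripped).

Executing turtle program step by step:
Start: pos=(3,10), heading=90, pen down
RT 130: heading 90 -> 320
RT 90: heading 320 -> 230
RT 135: heading 230 -> 95
RT 180: heading 95 -> 275
FD 2: (3,10) -> (3.174,8.008) [heading=275, draw]
FD 17: (3.174,8.008) -> (4.656,-8.928) [heading=275, draw]
FD 2: (4.656,-8.928) -> (4.83,-10.92) [heading=275, draw]
FD 11: (4.83,-10.92) -> (5.789,-21.878) [heading=275, draw]
RT 45: heading 275 -> 230
Final: pos=(5.789,-21.878), heading=230, 4 segment(s) drawn

Answer: 5.789 -21.878 230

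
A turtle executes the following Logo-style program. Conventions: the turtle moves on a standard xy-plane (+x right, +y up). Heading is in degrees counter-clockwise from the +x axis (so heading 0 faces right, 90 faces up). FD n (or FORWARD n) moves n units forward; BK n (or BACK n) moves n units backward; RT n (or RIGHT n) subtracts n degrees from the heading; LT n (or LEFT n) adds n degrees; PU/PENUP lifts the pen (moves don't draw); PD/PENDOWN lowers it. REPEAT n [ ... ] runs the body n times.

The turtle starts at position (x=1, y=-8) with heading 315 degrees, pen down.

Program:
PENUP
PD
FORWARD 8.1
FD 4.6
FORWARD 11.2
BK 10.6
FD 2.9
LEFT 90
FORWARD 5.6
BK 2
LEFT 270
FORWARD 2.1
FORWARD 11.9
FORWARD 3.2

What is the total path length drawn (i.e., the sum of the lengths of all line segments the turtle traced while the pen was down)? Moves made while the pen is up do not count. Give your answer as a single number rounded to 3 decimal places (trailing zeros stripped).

Executing turtle program step by step:
Start: pos=(1,-8), heading=315, pen down
PU: pen up
PD: pen down
FD 8.1: (1,-8) -> (6.728,-13.728) [heading=315, draw]
FD 4.6: (6.728,-13.728) -> (9.98,-16.98) [heading=315, draw]
FD 11.2: (9.98,-16.98) -> (17.9,-24.9) [heading=315, draw]
BK 10.6: (17.9,-24.9) -> (10.405,-17.405) [heading=315, draw]
FD 2.9: (10.405,-17.405) -> (12.455,-19.455) [heading=315, draw]
LT 90: heading 315 -> 45
FD 5.6: (12.455,-19.455) -> (16.415,-15.495) [heading=45, draw]
BK 2: (16.415,-15.495) -> (15.001,-16.91) [heading=45, draw]
LT 270: heading 45 -> 315
FD 2.1: (15.001,-16.91) -> (16.486,-18.394) [heading=315, draw]
FD 11.9: (16.486,-18.394) -> (24.9,-26.809) [heading=315, draw]
FD 3.2: (24.9,-26.809) -> (27.163,-29.072) [heading=315, draw]
Final: pos=(27.163,-29.072), heading=315, 10 segment(s) drawn

Segment lengths:
  seg 1: (1,-8) -> (6.728,-13.728), length = 8.1
  seg 2: (6.728,-13.728) -> (9.98,-16.98), length = 4.6
  seg 3: (9.98,-16.98) -> (17.9,-24.9), length = 11.2
  seg 4: (17.9,-24.9) -> (10.405,-17.405), length = 10.6
  seg 5: (10.405,-17.405) -> (12.455,-19.455), length = 2.9
  seg 6: (12.455,-19.455) -> (16.415,-15.495), length = 5.6
  seg 7: (16.415,-15.495) -> (15.001,-16.91), length = 2
  seg 8: (15.001,-16.91) -> (16.486,-18.394), length = 2.1
  seg 9: (16.486,-18.394) -> (24.9,-26.809), length = 11.9
  seg 10: (24.9,-26.809) -> (27.163,-29.072), length = 3.2
Total = 62.2

Answer: 62.2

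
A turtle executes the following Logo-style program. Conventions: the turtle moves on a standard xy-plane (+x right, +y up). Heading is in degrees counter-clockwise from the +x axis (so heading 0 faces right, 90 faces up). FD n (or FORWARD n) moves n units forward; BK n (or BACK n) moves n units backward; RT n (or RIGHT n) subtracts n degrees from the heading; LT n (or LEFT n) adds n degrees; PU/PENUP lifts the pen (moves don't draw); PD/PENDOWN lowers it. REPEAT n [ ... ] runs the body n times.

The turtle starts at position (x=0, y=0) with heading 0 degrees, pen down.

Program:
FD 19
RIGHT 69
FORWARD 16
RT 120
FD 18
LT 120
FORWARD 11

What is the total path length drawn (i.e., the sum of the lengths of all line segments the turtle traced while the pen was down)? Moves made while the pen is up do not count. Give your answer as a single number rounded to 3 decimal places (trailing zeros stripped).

Executing turtle program step by step:
Start: pos=(0,0), heading=0, pen down
FD 19: (0,0) -> (19,0) [heading=0, draw]
RT 69: heading 0 -> 291
FD 16: (19,0) -> (24.734,-14.937) [heading=291, draw]
RT 120: heading 291 -> 171
FD 18: (24.734,-14.937) -> (6.955,-12.121) [heading=171, draw]
LT 120: heading 171 -> 291
FD 11: (6.955,-12.121) -> (10.898,-22.391) [heading=291, draw]
Final: pos=(10.898,-22.391), heading=291, 4 segment(s) drawn

Segment lengths:
  seg 1: (0,0) -> (19,0), length = 19
  seg 2: (19,0) -> (24.734,-14.937), length = 16
  seg 3: (24.734,-14.937) -> (6.955,-12.121), length = 18
  seg 4: (6.955,-12.121) -> (10.898,-22.391), length = 11
Total = 64

Answer: 64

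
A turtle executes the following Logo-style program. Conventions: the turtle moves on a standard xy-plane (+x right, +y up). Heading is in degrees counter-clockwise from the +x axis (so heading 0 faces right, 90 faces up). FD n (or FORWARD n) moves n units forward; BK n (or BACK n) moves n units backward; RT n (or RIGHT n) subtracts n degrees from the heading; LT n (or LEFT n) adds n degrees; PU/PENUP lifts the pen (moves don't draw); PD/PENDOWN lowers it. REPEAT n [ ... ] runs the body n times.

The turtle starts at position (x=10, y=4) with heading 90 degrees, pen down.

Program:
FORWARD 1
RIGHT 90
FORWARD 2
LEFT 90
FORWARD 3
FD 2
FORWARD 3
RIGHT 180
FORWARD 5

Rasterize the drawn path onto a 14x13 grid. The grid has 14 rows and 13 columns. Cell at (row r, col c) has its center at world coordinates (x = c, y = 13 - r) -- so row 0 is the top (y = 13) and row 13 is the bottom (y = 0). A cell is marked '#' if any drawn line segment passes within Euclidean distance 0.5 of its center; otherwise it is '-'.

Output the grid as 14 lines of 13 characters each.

Segment 0: (10,4) -> (10,5)
Segment 1: (10,5) -> (12,5)
Segment 2: (12,5) -> (12,8)
Segment 3: (12,8) -> (12,10)
Segment 4: (12,10) -> (12,13)
Segment 5: (12,13) -> (12,8)

Answer: ------------#
------------#
------------#
------------#
------------#
------------#
------------#
------------#
----------###
----------#--
-------------
-------------
-------------
-------------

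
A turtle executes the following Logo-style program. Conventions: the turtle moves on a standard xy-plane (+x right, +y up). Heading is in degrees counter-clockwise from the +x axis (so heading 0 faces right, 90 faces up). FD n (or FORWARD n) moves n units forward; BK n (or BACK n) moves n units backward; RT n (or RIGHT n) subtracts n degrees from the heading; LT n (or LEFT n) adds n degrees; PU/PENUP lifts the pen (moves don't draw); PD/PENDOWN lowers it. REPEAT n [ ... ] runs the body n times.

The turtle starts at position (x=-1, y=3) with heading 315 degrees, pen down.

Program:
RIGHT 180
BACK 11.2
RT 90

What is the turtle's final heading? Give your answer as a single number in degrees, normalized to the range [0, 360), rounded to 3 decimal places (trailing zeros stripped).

Answer: 45

Derivation:
Executing turtle program step by step:
Start: pos=(-1,3), heading=315, pen down
RT 180: heading 315 -> 135
BK 11.2: (-1,3) -> (6.92,-4.92) [heading=135, draw]
RT 90: heading 135 -> 45
Final: pos=(6.92,-4.92), heading=45, 1 segment(s) drawn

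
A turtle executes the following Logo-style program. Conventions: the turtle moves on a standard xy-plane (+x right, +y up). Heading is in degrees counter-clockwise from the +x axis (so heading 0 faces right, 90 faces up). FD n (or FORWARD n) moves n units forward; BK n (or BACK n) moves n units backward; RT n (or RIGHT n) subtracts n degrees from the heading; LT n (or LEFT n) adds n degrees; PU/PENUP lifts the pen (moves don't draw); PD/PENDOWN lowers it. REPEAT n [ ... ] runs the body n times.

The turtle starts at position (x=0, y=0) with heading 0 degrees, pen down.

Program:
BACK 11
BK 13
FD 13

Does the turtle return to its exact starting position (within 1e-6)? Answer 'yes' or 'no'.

Executing turtle program step by step:
Start: pos=(0,0), heading=0, pen down
BK 11: (0,0) -> (-11,0) [heading=0, draw]
BK 13: (-11,0) -> (-24,0) [heading=0, draw]
FD 13: (-24,0) -> (-11,0) [heading=0, draw]
Final: pos=(-11,0), heading=0, 3 segment(s) drawn

Start position: (0, 0)
Final position: (-11, 0)
Distance = 11; >= 1e-6 -> NOT closed

Answer: no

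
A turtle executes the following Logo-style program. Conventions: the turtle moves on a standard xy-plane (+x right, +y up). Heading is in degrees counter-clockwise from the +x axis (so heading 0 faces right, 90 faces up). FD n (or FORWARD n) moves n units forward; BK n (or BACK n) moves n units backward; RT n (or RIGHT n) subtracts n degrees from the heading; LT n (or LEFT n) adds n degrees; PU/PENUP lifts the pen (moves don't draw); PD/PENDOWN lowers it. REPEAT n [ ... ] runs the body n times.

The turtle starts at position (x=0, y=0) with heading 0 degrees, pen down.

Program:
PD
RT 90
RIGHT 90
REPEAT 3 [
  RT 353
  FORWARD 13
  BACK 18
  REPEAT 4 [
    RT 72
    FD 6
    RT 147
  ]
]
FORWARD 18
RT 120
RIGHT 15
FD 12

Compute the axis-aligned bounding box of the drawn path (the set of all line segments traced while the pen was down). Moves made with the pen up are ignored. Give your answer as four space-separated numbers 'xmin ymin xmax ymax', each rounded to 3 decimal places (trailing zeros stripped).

Executing turtle program step by step:
Start: pos=(0,0), heading=0, pen down
PD: pen down
RT 90: heading 0 -> 270
RT 90: heading 270 -> 180
REPEAT 3 [
  -- iteration 1/3 --
  RT 353: heading 180 -> 187
  FD 13: (0,0) -> (-12.903,-1.584) [heading=187, draw]
  BK 18: (-12.903,-1.584) -> (4.963,0.609) [heading=187, draw]
  REPEAT 4 [
    -- iteration 1/4 --
    RT 72: heading 187 -> 115
    FD 6: (4.963,0.609) -> (2.427,6.047) [heading=115, draw]
    RT 147: heading 115 -> 328
    -- iteration 2/4 --
    RT 72: heading 328 -> 256
    FD 6: (2.427,6.047) -> (0.975,0.225) [heading=256, draw]
    RT 147: heading 256 -> 109
    -- iteration 3/4 --
    RT 72: heading 109 -> 37
    FD 6: (0.975,0.225) -> (5.767,3.836) [heading=37, draw]
    RT 147: heading 37 -> 250
    -- iteration 4/4 --
    RT 72: heading 250 -> 178
    FD 6: (5.767,3.836) -> (-0.229,4.046) [heading=178, draw]
    RT 147: heading 178 -> 31
  ]
  -- iteration 2/3 --
  RT 353: heading 31 -> 38
  FD 13: (-0.229,4.046) -> (10.015,12.049) [heading=38, draw]
  BK 18: (10.015,12.049) -> (-4.169,0.967) [heading=38, draw]
  REPEAT 4 [
    -- iteration 1/4 --
    RT 72: heading 38 -> 326
    FD 6: (-4.169,0.967) -> (0.805,-2.388) [heading=326, draw]
    RT 147: heading 326 -> 179
    -- iteration 2/4 --
    RT 72: heading 179 -> 107
    FD 6: (0.805,-2.388) -> (-0.949,3.35) [heading=107, draw]
    RT 147: heading 107 -> 320
    -- iteration 3/4 --
    RT 72: heading 320 -> 248
    FD 6: (-0.949,3.35) -> (-3.197,-2.213) [heading=248, draw]
    RT 147: heading 248 -> 101
    -- iteration 4/4 --
    RT 72: heading 101 -> 29
    FD 6: (-3.197,-2.213) -> (2.051,0.696) [heading=29, draw]
    RT 147: heading 29 -> 242
  ]
  -- iteration 3/3 --
  RT 353: heading 242 -> 249
  FD 13: (2.051,0.696) -> (-2.608,-11.441) [heading=249, draw]
  BK 18: (-2.608,-11.441) -> (3.843,5.364) [heading=249, draw]
  REPEAT 4 [
    -- iteration 1/4 --
    RT 72: heading 249 -> 177
    FD 6: (3.843,5.364) -> (-2.149,5.678) [heading=177, draw]
    RT 147: heading 177 -> 30
    -- iteration 2/4 --
    RT 72: heading 30 -> 318
    FD 6: (-2.149,5.678) -> (2.31,1.663) [heading=318, draw]
    RT 147: heading 318 -> 171
    -- iteration 3/4 --
    RT 72: heading 171 -> 99
    FD 6: (2.31,1.663) -> (1.371,7.589) [heading=99, draw]
    RT 147: heading 99 -> 312
    -- iteration 4/4 --
    RT 72: heading 312 -> 240
    FD 6: (1.371,7.589) -> (-1.629,2.393) [heading=240, draw]
    RT 147: heading 240 -> 93
  ]
]
FD 18: (-1.629,2.393) -> (-2.571,20.368) [heading=93, draw]
RT 120: heading 93 -> 333
RT 15: heading 333 -> 318
FD 12: (-2.571,20.368) -> (6.347,12.339) [heading=318, draw]
Final: pos=(6.347,12.339), heading=318, 20 segment(s) drawn

Segment endpoints: x in {-12.903, -4.169, -3.197, -2.608, -2.571, -2.149, -1.629, -0.949, -0.229, 0, 0.805, 0.975, 1.371, 2.051, 2.31, 2.427, 3.843, 4.963, 5.767, 6.347, 10.015}, y in {-11.441, -2.388, -2.213, -1.584, 0, 0.225, 0.609, 0.696, 0.967, 1.663, 2.393, 3.35, 3.836, 4.046, 5.364, 5.678, 6.047, 7.589, 12.049, 12.339, 20.368}
xmin=-12.903, ymin=-11.441, xmax=10.015, ymax=20.368

Answer: -12.903 -11.441 10.015 20.368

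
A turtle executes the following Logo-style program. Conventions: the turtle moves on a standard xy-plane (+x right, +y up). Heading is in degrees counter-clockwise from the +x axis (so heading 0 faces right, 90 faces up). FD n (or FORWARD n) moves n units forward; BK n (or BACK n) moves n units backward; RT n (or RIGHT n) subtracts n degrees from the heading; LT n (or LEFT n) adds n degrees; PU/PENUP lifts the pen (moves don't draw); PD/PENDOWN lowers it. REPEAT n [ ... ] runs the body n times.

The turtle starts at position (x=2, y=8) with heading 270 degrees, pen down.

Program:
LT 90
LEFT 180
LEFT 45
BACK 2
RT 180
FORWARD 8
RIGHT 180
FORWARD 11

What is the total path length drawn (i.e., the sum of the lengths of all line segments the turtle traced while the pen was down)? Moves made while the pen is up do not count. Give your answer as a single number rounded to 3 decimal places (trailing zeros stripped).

Executing turtle program step by step:
Start: pos=(2,8), heading=270, pen down
LT 90: heading 270 -> 0
LT 180: heading 0 -> 180
LT 45: heading 180 -> 225
BK 2: (2,8) -> (3.414,9.414) [heading=225, draw]
RT 180: heading 225 -> 45
FD 8: (3.414,9.414) -> (9.071,15.071) [heading=45, draw]
RT 180: heading 45 -> 225
FD 11: (9.071,15.071) -> (1.293,7.293) [heading=225, draw]
Final: pos=(1.293,7.293), heading=225, 3 segment(s) drawn

Segment lengths:
  seg 1: (2,8) -> (3.414,9.414), length = 2
  seg 2: (3.414,9.414) -> (9.071,15.071), length = 8
  seg 3: (9.071,15.071) -> (1.293,7.293), length = 11
Total = 21

Answer: 21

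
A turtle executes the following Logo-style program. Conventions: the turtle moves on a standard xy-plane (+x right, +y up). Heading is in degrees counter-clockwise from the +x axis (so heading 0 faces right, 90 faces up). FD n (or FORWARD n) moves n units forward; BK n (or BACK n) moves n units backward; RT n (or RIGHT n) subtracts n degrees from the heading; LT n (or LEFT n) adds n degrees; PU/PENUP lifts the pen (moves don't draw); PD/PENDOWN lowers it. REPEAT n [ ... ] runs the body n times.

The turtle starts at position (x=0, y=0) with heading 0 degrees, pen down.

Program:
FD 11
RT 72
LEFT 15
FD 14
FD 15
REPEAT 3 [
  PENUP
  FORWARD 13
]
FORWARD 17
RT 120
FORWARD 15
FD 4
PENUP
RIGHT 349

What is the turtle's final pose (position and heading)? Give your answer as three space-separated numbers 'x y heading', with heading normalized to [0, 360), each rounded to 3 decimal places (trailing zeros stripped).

Executing turtle program step by step:
Start: pos=(0,0), heading=0, pen down
FD 11: (0,0) -> (11,0) [heading=0, draw]
RT 72: heading 0 -> 288
LT 15: heading 288 -> 303
FD 14: (11,0) -> (18.625,-11.741) [heading=303, draw]
FD 15: (18.625,-11.741) -> (26.795,-24.321) [heading=303, draw]
REPEAT 3 [
  -- iteration 1/3 --
  PU: pen up
  FD 13: (26.795,-24.321) -> (33.875,-35.224) [heading=303, move]
  -- iteration 2/3 --
  PU: pen up
  FD 13: (33.875,-35.224) -> (40.955,-46.127) [heading=303, move]
  -- iteration 3/3 --
  PU: pen up
  FD 13: (40.955,-46.127) -> (48.035,-57.03) [heading=303, move]
]
FD 17: (48.035,-57.03) -> (57.294,-71.287) [heading=303, move]
RT 120: heading 303 -> 183
FD 15: (57.294,-71.287) -> (42.315,-72.072) [heading=183, move]
FD 4: (42.315,-72.072) -> (38.32,-72.281) [heading=183, move]
PU: pen up
RT 349: heading 183 -> 194
Final: pos=(38.32,-72.281), heading=194, 3 segment(s) drawn

Answer: 38.32 -72.281 194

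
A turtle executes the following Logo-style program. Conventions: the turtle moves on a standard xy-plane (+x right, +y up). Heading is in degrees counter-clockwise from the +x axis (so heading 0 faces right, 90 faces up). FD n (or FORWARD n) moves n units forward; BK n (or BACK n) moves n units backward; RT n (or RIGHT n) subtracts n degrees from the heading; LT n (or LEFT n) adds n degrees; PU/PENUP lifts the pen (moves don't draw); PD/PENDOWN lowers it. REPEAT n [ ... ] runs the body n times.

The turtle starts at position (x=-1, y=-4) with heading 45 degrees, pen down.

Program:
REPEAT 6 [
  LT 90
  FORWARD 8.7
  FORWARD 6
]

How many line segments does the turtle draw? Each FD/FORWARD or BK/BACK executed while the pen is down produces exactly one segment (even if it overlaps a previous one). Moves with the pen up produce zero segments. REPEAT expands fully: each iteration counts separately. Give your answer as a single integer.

Answer: 12

Derivation:
Executing turtle program step by step:
Start: pos=(-1,-4), heading=45, pen down
REPEAT 6 [
  -- iteration 1/6 --
  LT 90: heading 45 -> 135
  FD 8.7: (-1,-4) -> (-7.152,2.152) [heading=135, draw]
  FD 6: (-7.152,2.152) -> (-11.394,6.394) [heading=135, draw]
  -- iteration 2/6 --
  LT 90: heading 135 -> 225
  FD 8.7: (-11.394,6.394) -> (-17.546,0.243) [heading=225, draw]
  FD 6: (-17.546,0.243) -> (-21.789,-4) [heading=225, draw]
  -- iteration 3/6 --
  LT 90: heading 225 -> 315
  FD 8.7: (-21.789,-4) -> (-15.637,-10.152) [heading=315, draw]
  FD 6: (-15.637,-10.152) -> (-11.394,-14.394) [heading=315, draw]
  -- iteration 4/6 --
  LT 90: heading 315 -> 45
  FD 8.7: (-11.394,-14.394) -> (-5.243,-8.243) [heading=45, draw]
  FD 6: (-5.243,-8.243) -> (-1,-4) [heading=45, draw]
  -- iteration 5/6 --
  LT 90: heading 45 -> 135
  FD 8.7: (-1,-4) -> (-7.152,2.152) [heading=135, draw]
  FD 6: (-7.152,2.152) -> (-11.394,6.394) [heading=135, draw]
  -- iteration 6/6 --
  LT 90: heading 135 -> 225
  FD 8.7: (-11.394,6.394) -> (-17.546,0.243) [heading=225, draw]
  FD 6: (-17.546,0.243) -> (-21.789,-4) [heading=225, draw]
]
Final: pos=(-21.789,-4), heading=225, 12 segment(s) drawn
Segments drawn: 12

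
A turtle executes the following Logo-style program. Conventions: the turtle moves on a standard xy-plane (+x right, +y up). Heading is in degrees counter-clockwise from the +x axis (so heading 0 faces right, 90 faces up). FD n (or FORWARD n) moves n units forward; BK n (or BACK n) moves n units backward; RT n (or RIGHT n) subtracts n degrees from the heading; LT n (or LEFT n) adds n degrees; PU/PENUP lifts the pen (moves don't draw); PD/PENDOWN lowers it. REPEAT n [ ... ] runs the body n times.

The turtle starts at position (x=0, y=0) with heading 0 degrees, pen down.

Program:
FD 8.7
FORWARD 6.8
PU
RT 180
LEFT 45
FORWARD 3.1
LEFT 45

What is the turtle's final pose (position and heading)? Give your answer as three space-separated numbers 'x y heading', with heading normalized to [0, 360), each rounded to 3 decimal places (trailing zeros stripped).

Executing turtle program step by step:
Start: pos=(0,0), heading=0, pen down
FD 8.7: (0,0) -> (8.7,0) [heading=0, draw]
FD 6.8: (8.7,0) -> (15.5,0) [heading=0, draw]
PU: pen up
RT 180: heading 0 -> 180
LT 45: heading 180 -> 225
FD 3.1: (15.5,0) -> (13.308,-2.192) [heading=225, move]
LT 45: heading 225 -> 270
Final: pos=(13.308,-2.192), heading=270, 2 segment(s) drawn

Answer: 13.308 -2.192 270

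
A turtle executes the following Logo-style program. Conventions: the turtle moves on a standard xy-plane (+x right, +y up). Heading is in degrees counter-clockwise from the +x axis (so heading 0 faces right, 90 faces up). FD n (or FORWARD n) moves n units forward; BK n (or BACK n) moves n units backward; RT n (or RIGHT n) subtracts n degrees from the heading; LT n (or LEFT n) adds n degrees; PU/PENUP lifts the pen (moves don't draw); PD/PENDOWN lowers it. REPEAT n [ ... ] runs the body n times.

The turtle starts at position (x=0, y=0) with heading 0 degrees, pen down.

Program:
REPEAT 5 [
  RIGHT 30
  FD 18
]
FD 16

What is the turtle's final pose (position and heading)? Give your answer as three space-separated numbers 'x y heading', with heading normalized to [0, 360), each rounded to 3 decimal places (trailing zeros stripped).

Answer: -13.856 -75.177 210

Derivation:
Executing turtle program step by step:
Start: pos=(0,0), heading=0, pen down
REPEAT 5 [
  -- iteration 1/5 --
  RT 30: heading 0 -> 330
  FD 18: (0,0) -> (15.588,-9) [heading=330, draw]
  -- iteration 2/5 --
  RT 30: heading 330 -> 300
  FD 18: (15.588,-9) -> (24.588,-24.588) [heading=300, draw]
  -- iteration 3/5 --
  RT 30: heading 300 -> 270
  FD 18: (24.588,-24.588) -> (24.588,-42.588) [heading=270, draw]
  -- iteration 4/5 --
  RT 30: heading 270 -> 240
  FD 18: (24.588,-42.588) -> (15.588,-58.177) [heading=240, draw]
  -- iteration 5/5 --
  RT 30: heading 240 -> 210
  FD 18: (15.588,-58.177) -> (0,-67.177) [heading=210, draw]
]
FD 16: (0,-67.177) -> (-13.856,-75.177) [heading=210, draw]
Final: pos=(-13.856,-75.177), heading=210, 6 segment(s) drawn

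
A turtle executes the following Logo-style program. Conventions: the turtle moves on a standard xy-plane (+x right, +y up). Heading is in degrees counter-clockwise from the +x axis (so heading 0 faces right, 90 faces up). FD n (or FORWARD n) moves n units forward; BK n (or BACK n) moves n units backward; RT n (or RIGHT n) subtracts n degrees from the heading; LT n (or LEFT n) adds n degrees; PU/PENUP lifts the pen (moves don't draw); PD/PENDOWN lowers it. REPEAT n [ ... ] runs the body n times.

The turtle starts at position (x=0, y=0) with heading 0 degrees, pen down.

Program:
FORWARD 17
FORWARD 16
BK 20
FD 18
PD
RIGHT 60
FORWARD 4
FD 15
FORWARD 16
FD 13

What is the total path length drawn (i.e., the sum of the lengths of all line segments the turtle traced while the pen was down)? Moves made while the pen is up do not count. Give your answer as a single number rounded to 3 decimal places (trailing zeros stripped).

Executing turtle program step by step:
Start: pos=(0,0), heading=0, pen down
FD 17: (0,0) -> (17,0) [heading=0, draw]
FD 16: (17,0) -> (33,0) [heading=0, draw]
BK 20: (33,0) -> (13,0) [heading=0, draw]
FD 18: (13,0) -> (31,0) [heading=0, draw]
PD: pen down
RT 60: heading 0 -> 300
FD 4: (31,0) -> (33,-3.464) [heading=300, draw]
FD 15: (33,-3.464) -> (40.5,-16.454) [heading=300, draw]
FD 16: (40.5,-16.454) -> (48.5,-30.311) [heading=300, draw]
FD 13: (48.5,-30.311) -> (55,-41.569) [heading=300, draw]
Final: pos=(55,-41.569), heading=300, 8 segment(s) drawn

Segment lengths:
  seg 1: (0,0) -> (17,0), length = 17
  seg 2: (17,0) -> (33,0), length = 16
  seg 3: (33,0) -> (13,0), length = 20
  seg 4: (13,0) -> (31,0), length = 18
  seg 5: (31,0) -> (33,-3.464), length = 4
  seg 6: (33,-3.464) -> (40.5,-16.454), length = 15
  seg 7: (40.5,-16.454) -> (48.5,-30.311), length = 16
  seg 8: (48.5,-30.311) -> (55,-41.569), length = 13
Total = 119

Answer: 119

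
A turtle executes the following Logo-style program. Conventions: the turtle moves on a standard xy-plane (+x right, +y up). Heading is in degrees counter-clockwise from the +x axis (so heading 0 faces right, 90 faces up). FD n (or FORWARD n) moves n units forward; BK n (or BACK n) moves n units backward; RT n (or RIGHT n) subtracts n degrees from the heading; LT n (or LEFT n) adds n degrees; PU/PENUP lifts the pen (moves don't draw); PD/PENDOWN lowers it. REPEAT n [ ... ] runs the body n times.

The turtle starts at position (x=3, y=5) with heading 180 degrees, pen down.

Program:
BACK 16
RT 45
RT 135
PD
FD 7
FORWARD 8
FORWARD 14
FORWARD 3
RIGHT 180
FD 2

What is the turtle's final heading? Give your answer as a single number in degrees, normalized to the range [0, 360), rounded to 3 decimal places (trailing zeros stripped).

Answer: 180

Derivation:
Executing turtle program step by step:
Start: pos=(3,5), heading=180, pen down
BK 16: (3,5) -> (19,5) [heading=180, draw]
RT 45: heading 180 -> 135
RT 135: heading 135 -> 0
PD: pen down
FD 7: (19,5) -> (26,5) [heading=0, draw]
FD 8: (26,5) -> (34,5) [heading=0, draw]
FD 14: (34,5) -> (48,5) [heading=0, draw]
FD 3: (48,5) -> (51,5) [heading=0, draw]
RT 180: heading 0 -> 180
FD 2: (51,5) -> (49,5) [heading=180, draw]
Final: pos=(49,5), heading=180, 6 segment(s) drawn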